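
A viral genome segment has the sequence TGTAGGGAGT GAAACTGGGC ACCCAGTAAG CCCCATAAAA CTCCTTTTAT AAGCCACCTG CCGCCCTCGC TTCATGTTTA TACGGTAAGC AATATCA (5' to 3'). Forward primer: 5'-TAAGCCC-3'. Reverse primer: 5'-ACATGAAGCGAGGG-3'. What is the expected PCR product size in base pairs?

Scanning the template, TAAGCCC occurs at positions 27–33; this primer anneals to the bottom strand there with its 3' end pointing downstream.
Taking the reverse complement of ACATGAAGCGAGGG gives CCCTCGCTTCATGT, found at positions 64–77 on the template; the primer anneals here to the top strand with its 3' end pointing upstream.
Product length = (reverse-primer end) − (forward-primer start) + 1 = 77 − 27 + 1 = 51 bp.

51 bp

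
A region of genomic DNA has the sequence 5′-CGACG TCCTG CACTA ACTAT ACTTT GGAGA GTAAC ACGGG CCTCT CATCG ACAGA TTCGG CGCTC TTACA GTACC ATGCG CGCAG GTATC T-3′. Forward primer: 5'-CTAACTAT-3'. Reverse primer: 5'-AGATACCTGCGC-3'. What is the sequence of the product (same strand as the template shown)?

Forward primer CTAACTAT is found on the top strand at positions 13–20.
Reverse complement of the reverse primer: GCGCAGGTATCT. This occurs on the top strand at positions 80–91.
The product is the template from position 13 through 91 (79 bp).

5'-CTAACTATACTTTGGAGAGTAACACGGGCCTCTCATCGACAGATTCGGCGCTCTTACAGTACCATGCGCGCAGGTATCT-3'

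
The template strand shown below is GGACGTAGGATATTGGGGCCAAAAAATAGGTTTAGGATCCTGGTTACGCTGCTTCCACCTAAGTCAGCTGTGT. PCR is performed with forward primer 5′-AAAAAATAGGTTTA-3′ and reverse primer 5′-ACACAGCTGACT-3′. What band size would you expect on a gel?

53 bp

Scanning the template, AAAAAATAGGTTTA occurs at positions 21–34; this primer anneals to the bottom strand there with its 3' end pointing downstream.
Taking the reverse complement of ACACAGCTGACT gives AGTCAGCTGTGT, found at positions 62–73 on the template; the primer anneals here to the top strand with its 3' end pointing upstream.
Product length = (reverse-primer end) − (forward-primer start) + 1 = 73 − 21 + 1 = 53 bp.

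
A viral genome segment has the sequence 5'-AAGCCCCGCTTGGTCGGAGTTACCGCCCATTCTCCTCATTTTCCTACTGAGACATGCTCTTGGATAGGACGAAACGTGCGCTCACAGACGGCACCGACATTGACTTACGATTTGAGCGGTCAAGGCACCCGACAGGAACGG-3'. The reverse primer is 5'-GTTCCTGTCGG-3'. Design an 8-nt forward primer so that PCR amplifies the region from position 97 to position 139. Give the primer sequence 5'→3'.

The reverse primer's reverse complement CCGACAGGAAC matches the template at positions 129–139; the product starts at position 97.
The forward primer is identical to the top strand over positions 97–104: ACATTGAC.

5'-ACATTGAC-3'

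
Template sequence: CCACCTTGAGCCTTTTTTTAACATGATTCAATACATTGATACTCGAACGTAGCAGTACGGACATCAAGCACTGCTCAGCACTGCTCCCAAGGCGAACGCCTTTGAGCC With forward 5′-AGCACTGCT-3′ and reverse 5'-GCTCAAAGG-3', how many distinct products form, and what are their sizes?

Two products: 41 bp, 31 bp

The forward primer AGCACTGCT matches the top strand at positions 67–75, 77–85.
The reverse primer's reverse complement is CCTTTGAGC, matching at positions 99–107.
Each forward site pairs with the reverse site to give a product ending at position 107: sizes 41, 31 bp.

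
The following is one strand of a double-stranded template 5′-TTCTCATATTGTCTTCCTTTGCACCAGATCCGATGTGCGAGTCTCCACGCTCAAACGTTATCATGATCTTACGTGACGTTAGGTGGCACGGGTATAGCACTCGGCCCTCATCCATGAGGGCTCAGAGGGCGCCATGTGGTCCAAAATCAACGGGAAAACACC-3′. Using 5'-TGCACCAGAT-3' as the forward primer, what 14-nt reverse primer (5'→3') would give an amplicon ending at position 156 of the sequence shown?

5'-TTCCCGTTGATTTT-3'

The forward primer binds at positions 20–29; the product's 3' end on the top strand is position 156.
The reverse primer anneals to the top strand over positions 143–156, i.e. to AAAATCAACGGGAA.
Its sequence written 5'→3' is the reverse complement: TTCCCGTTGATTTT.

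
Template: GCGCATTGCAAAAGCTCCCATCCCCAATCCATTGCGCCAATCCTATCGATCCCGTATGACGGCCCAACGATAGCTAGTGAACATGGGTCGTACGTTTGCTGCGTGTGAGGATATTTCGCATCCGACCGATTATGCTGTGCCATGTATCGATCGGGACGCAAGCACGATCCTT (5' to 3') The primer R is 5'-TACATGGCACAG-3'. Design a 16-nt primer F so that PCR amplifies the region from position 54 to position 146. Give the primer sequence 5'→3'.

5'-GTATGACGGCCCAACG-3'

The reverse primer's reverse complement CTGTGCCATGTA matches the template at positions 135–146; the product starts at position 54.
The forward primer is identical to the top strand over positions 54–69: GTATGACGGCCCAACG.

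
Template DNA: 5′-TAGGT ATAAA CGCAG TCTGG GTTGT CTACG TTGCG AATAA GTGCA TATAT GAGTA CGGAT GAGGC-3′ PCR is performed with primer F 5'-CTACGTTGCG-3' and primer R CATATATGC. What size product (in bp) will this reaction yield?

The forward primer matches the template at positions 26–35.
The reverse primer's reverse complement is GCATATATG, which matches the template at positions 43–51.
Product length = (reverse-primer end) − (forward-primer start) + 1 = 51 − 26 + 1 = 26 bp.

26 bp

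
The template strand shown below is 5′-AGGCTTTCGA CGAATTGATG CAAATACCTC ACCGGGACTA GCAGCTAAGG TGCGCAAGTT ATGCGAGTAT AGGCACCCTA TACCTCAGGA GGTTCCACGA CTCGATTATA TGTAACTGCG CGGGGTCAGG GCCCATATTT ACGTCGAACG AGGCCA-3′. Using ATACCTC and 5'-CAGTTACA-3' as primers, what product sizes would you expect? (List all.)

The forward primer ATACCTC matches the top strand at positions 24–30, 80–86.
The reverse primer's reverse complement is TGTAACTG, matching at positions 111–118.
Each forward site pairs with the reverse site to give a product ending at position 118: sizes 95, 39 bp.

95 bp, 39 bp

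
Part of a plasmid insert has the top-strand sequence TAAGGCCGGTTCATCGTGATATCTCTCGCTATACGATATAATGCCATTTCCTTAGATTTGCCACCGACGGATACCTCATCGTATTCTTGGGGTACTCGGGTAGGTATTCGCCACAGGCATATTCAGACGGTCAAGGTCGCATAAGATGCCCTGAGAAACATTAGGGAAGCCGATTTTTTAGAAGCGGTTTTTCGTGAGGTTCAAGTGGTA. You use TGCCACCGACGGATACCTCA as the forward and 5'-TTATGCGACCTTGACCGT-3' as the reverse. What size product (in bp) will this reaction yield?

The forward primer matches the template at positions 59–78.
Taking the reverse complement of TTATGCGACCTTGACCGT gives ACGGTCAAGGTCGCATAA, found at positions 127–144 on the template; the primer anneals here to the top strand with its 3' end pointing upstream.
The product runs from position 59 to position 144, so its length is 144 − 59 + 1 = 86 bp.

86 bp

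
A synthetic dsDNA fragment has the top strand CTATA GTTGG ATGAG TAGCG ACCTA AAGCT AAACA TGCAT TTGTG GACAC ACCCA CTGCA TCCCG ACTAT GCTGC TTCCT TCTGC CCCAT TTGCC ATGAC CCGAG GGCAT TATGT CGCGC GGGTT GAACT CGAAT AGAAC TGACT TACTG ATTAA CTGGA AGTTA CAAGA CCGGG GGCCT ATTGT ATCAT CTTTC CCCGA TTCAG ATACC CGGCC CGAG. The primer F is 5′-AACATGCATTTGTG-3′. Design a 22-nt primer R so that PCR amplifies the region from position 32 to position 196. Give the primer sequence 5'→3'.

5'-GGAAAGATGATACAATAGGCCC-3'

The product's 3' end on the top strand is position 196.
The reverse primer anneals to the top strand over positions 175–196, i.e. to GGGCCTATTGTATCATCTTTCC.
Its sequence written 5'→3' is the reverse complement: GGAAAGATGATACAATAGGCCC.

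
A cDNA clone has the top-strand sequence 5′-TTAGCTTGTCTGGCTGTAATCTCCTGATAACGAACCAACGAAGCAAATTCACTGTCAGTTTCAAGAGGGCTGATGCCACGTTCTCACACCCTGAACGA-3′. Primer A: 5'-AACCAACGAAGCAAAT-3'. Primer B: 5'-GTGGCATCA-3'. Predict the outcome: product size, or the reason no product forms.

Primer A (AACCAACGAAGCAAAT) matches the top strand at positions 33–48; it acts as a forward primer.
Primer B's reverse complement is TGATGCCAC, matching the top strand at positions 71–79; it acts as a reverse primer.
The 3' ends face each other across positions 33–79, giving a 47 bp product.

Yes — a 47 bp product.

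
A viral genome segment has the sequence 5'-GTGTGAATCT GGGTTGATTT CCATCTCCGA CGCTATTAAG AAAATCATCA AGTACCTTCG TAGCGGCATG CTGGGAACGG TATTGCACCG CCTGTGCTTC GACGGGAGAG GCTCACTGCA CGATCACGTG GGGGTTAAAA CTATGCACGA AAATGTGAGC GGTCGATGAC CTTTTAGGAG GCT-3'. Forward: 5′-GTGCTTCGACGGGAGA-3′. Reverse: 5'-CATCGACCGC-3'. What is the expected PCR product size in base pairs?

Forward primer GTGCTTCGACGGGAGA is found on the top strand at positions 94–109.
Reverse complement of the reverse primer: GCGGTCGATG. This occurs on the top strand at positions 159–168.
The product runs from position 94 to position 168, so its length is 168 − 94 + 1 = 75 bp.

75 bp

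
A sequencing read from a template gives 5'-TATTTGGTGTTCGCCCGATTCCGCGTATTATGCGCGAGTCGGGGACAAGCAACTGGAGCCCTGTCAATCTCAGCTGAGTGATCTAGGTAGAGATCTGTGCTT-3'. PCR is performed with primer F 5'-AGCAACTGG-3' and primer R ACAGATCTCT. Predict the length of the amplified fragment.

51 bp

Forward primer AGCAACTGG is found on the top strand at positions 48–56.
The reverse primer's reverse complement is AGAGATCTGT, which matches the template at positions 89–98.
Product length = (reverse-primer end) − (forward-primer start) + 1 = 98 − 48 + 1 = 51 bp.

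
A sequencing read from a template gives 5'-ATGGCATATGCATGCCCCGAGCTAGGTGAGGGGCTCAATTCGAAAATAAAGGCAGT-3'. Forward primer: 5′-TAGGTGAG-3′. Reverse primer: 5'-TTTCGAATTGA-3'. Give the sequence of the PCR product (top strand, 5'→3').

The forward primer matches the template at positions 23–30.
Reverse complement of the reverse primer: TCAATTCGAAA. This occurs on the top strand at positions 35–45.
The product is the template from position 23 through 45 (23 bp).

5'-TAGGTGAGGGGCTCAATTCGAAA-3'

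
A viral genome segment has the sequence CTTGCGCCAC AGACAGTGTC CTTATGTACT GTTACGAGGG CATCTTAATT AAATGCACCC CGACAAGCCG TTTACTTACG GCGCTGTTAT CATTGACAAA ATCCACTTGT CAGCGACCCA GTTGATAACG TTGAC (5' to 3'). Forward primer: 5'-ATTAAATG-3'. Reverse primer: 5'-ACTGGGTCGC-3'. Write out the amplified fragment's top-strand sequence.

5'-ATTAAATGCACCCCGACAAGCCGTTTACTTACGGCGCTGTTATCATTGACAAAATCCACTTGTCAGCGACCCAGT-3'

Forward primer ATTAAATG is found on the top strand at positions 48–55.
Taking the reverse complement of ACTGGGTCGC gives GCGACCCAGT, found at positions 113–122 on the template; the primer anneals here to the top strand with its 3' end pointing upstream.
The product is the template from position 48 through 122 (75 bp).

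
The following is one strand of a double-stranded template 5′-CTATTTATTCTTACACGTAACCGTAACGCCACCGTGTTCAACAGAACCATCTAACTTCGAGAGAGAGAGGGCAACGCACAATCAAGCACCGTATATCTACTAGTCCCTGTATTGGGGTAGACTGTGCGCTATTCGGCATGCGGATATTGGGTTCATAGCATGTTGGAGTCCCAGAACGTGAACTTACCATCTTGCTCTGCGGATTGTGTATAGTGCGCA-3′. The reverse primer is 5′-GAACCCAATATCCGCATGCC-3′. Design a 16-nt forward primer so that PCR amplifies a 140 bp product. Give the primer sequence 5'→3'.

The reverse primer's reverse complement GGCATGCGGATATTGGGTTC matches the template at positions 135–154, so the product ends at position 154.
A 140 bp product then starts at position 154 − 140 + 1 = 15.
The forward primer is identical to the top strand there: ACGTAACCGTAACGCC.

5'-ACGTAACCGTAACGCC-3'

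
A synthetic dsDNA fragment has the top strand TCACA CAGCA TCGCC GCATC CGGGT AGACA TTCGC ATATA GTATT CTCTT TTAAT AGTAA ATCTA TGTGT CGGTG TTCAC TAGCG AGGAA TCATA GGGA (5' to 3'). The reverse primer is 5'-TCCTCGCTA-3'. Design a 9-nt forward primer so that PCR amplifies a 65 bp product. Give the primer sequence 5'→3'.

5'-TAGACATTC-3'

The reverse primer's reverse complement TAGCGAGGA matches the template at positions 81–89, so the product ends at position 89.
A 65 bp product then starts at position 89 − 65 + 1 = 25.
The forward primer is identical to the top strand there: TAGACATTC.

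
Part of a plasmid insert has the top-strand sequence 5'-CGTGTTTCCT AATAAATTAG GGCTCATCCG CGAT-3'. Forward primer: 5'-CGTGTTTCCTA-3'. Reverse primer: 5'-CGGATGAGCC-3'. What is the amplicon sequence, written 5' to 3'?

Scanning the template, CGTGTTTCCTA occurs at positions 1–11; this primer anneals to the bottom strand there with its 3' end pointing downstream.
Taking the reverse complement of CGGATGAGCC gives GGCTCATCCG, found at positions 21–30 on the template; the primer anneals here to the top strand with its 3' end pointing upstream.
The product is the template from position 1 through 30 (30 bp).

5'-CGTGTTTCCTAATAAATTAGGGCTCATCCG-3'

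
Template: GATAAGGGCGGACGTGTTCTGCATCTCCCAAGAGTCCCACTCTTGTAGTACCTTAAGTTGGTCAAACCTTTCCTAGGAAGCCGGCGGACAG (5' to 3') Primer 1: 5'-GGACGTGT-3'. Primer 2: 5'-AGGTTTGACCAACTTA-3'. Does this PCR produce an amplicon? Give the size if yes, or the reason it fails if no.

Yes — a 60 bp product.

Primer 1 (GGACGTGT) matches the top strand at positions 10–17; it acts as a forward primer.
Primer 2's reverse complement is TAAGTTGGTCAAACCT, matching the top strand at positions 54–69; it acts as a reverse primer.
The 3' ends face each other across positions 10–69, giving a 60 bp product.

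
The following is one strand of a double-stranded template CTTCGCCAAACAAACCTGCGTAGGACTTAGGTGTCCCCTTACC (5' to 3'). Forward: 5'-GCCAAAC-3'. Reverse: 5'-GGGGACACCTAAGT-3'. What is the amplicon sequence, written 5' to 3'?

5'-GCCAAACAAACCTGCGTAGGACTTAGGTGTCCCC-3'

Forward primer GCCAAAC is found on the top strand at positions 5–11.
Taking the reverse complement of GGGGACACCTAAGT gives ACTTAGGTGTCCCC, found at positions 25–38 on the template; the primer anneals here to the top strand with its 3' end pointing upstream.
The product is the template from position 5 through 38 (34 bp).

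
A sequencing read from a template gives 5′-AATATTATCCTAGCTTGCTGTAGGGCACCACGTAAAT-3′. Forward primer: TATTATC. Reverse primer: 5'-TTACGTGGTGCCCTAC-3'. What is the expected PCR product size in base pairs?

Forward primer TATTATC is found on the top strand at positions 3–9.
Taking the reverse complement of TTACGTGGTGCCCTAC gives GTAGGGCACCACGTAA, found at positions 20–35 on the template; the primer anneals here to the top strand with its 3' end pointing upstream.
Amplicon spans positions 3–35: 33 bp.

33 bp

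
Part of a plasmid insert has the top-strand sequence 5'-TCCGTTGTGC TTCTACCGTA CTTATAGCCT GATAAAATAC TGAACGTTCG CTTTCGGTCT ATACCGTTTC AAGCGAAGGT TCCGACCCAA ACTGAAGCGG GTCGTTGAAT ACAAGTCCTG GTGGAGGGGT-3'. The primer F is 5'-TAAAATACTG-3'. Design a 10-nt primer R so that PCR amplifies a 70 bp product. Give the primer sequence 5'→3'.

The forward primer binds at positions 33–42, so a 70 bp product ends at position 33 + 70 − 1 = 102.
The reverse primer anneals to the top strand over positions 93–102, i.e. to TGAAGCGGGT.
Its sequence written 5'→3' is the reverse complement: ACCCGCTTCA.

5'-ACCCGCTTCA-3'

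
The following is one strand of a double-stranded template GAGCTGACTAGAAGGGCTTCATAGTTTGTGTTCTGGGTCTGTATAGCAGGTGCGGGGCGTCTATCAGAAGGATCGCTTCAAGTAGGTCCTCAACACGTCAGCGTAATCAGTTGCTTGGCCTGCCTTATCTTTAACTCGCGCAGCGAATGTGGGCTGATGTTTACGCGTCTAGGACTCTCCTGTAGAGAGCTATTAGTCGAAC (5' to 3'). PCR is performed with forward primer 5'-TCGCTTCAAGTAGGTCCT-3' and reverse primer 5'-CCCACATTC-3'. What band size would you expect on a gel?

81 bp

The forward primer matches the template at positions 73–90.
The reverse primer's reverse complement is GAATGTGGG, which matches the template at positions 145–153.
Amplicon spans positions 73–153: 81 bp.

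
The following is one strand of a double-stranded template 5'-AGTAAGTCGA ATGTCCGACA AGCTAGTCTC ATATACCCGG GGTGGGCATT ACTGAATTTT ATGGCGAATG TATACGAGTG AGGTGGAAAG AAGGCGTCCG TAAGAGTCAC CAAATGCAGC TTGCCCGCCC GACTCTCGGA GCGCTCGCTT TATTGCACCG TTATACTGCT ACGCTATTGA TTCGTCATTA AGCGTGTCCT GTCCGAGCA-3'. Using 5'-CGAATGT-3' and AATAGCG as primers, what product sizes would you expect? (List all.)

171 bp, 114 bp

The forward primer CGAATGT matches the top strand at positions 8–14, 65–71.
The reverse primer's reverse complement is CGCTATT, matching at positions 172–178.
Each forward site pairs with the reverse site to give a product ending at position 178: sizes 171, 114 bp.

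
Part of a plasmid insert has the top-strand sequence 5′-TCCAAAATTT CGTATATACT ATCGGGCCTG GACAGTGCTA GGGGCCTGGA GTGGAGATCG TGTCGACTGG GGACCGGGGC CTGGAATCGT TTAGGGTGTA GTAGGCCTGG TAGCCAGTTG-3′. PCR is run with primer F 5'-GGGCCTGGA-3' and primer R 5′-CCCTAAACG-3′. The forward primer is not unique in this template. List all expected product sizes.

73 bp, 55 bp, 20 bp

The forward primer GGGCCTGGA matches the top strand at positions 24–32, 42–50, 77–85.
The reverse primer's reverse complement is CGTTTAGGG, matching at positions 88–96.
Each forward site pairs with the reverse site to give a product ending at position 96: sizes 73, 55, 20 bp.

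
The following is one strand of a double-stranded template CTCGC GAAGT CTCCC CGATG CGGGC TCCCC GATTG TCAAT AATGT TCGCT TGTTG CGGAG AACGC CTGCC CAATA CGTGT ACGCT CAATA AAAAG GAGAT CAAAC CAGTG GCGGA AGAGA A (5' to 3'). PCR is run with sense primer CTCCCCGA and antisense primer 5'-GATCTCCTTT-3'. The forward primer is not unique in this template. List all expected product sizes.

91 bp, 77 bp

The forward primer CTCCCCGA matches the top strand at positions 11–18, 25–32.
The reverse primer's reverse complement is AAAGGAGATC, matching at positions 92–101.
Each forward site pairs with the reverse site to give a product ending at position 101: sizes 91, 77 bp.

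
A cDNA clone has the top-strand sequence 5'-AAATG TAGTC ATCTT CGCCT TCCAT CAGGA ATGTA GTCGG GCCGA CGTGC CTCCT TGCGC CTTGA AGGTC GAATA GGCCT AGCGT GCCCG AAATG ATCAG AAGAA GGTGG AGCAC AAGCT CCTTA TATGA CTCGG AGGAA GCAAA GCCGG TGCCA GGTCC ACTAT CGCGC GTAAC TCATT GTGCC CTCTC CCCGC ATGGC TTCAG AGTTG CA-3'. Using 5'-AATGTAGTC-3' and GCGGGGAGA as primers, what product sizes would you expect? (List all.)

The forward primer AATGTAGTC matches the top strand at positions 2–10, 30–38.
The reverse primer's reverse complement is TCTCCCCGC, matching at positions 187–195.
Each forward site pairs with the reverse site to give a product ending at position 195: sizes 194, 166 bp.

194 bp, 166 bp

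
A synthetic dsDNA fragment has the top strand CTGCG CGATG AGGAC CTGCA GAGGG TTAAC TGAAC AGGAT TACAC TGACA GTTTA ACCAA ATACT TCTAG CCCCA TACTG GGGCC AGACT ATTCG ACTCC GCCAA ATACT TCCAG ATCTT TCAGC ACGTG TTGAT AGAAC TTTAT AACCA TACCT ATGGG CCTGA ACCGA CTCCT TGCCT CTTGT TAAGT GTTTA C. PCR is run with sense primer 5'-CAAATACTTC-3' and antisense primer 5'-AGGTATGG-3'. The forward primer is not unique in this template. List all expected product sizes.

The forward primer CAAATACTTC matches the top strand at positions 58–67, 103–112.
The reverse primer's reverse complement is CCATACCT, matching at positions 148–155.
Each forward site pairs with the reverse site to give a product ending at position 155: sizes 98, 53 bp.

98 bp, 53 bp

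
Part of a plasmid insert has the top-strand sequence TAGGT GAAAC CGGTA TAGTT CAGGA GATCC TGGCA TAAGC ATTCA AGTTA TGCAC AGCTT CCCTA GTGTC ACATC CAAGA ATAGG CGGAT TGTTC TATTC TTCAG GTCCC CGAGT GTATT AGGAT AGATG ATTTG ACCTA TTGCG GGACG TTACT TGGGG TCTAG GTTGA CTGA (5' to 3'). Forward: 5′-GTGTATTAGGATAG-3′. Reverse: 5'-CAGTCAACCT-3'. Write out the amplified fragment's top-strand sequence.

Scanning the template, GTGTATTAGGATAG occurs at positions 114–127; this primer anneals to the bottom strand there with its 3' end pointing downstream.
Taking the reverse complement of CAGTCAACCT gives AGGTTGACTG, found at positions 164–173 on the template; the primer anneals here to the top strand with its 3' end pointing upstream.
The product is the template from position 114 through 173 (60 bp).

5'-GTGTATTAGGATAGATGATTTGACCTATTGCGGGACGTTACTTGGGGTCTAGGTTGACTG-3'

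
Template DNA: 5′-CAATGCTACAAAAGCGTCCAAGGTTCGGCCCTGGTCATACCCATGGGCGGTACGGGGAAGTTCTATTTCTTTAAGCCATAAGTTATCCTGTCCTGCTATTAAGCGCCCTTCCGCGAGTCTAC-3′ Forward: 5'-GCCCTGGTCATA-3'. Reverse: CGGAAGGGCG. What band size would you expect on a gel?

86 bp

Scanning the template, GCCCTGGTCATA occurs at positions 28–39; this primer anneals to the bottom strand there with its 3' end pointing downstream.
The reverse primer's reverse complement is CGCCCTTCCG, which matches the template at positions 104–113.
The product runs from position 28 to position 113, so its length is 113 − 28 + 1 = 86 bp.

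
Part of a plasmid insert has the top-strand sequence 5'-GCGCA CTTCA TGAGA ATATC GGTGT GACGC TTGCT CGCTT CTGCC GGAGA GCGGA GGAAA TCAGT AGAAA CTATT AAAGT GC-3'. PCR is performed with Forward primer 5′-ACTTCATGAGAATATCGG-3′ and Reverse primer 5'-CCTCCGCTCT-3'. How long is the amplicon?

53 bp

Forward primer ACTTCATGAGAATATCGG is found on the top strand at positions 5–22.
Taking the reverse complement of CCTCCGCTCT gives AGAGCGGAGG, found at positions 48–57 on the template; the primer anneals here to the top strand with its 3' end pointing upstream.
Product length = (reverse-primer end) − (forward-primer start) + 1 = 57 − 5 + 1 = 53 bp.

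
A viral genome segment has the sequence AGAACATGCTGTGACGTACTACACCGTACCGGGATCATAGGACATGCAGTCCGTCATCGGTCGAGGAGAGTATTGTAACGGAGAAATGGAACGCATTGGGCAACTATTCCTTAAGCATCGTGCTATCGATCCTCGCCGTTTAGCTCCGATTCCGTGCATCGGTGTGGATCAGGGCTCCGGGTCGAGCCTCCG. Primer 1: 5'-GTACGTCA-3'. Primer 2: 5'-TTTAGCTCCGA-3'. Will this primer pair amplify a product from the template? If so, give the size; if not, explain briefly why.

Primer 1 (GTACGTCA) has reverse complement TGACGTAC, which matches the top strand at positions 12–19; primer 1 anneals to the top strand there with its 3' end pointing upstream toward position 12.
Primer 2 (TTTAGCTCCGA) matches the top strand directly at positions 139–149; it anneals to the bottom strand with its 3' end pointing downstream toward position 149.
The 3' ends diverge (primer 1 extends toward position 1, primer 2 toward position 192), so the primers never converge on a shared product.

No product — the primers' 3' ends point away from each other.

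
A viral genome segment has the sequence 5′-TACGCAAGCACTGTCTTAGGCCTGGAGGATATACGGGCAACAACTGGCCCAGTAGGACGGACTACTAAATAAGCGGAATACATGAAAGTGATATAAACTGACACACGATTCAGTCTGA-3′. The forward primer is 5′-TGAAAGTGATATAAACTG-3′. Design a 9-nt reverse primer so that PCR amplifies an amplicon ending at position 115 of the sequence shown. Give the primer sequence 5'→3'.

5'-GACTGAATC-3'

The forward primer binds at positions 83–100; the product's 3' end on the top strand is position 115.
The reverse primer anneals to the top strand over positions 107–115, i.e. to GATTCAGTC.
Its sequence written 5'→3' is the reverse complement: GACTGAATC.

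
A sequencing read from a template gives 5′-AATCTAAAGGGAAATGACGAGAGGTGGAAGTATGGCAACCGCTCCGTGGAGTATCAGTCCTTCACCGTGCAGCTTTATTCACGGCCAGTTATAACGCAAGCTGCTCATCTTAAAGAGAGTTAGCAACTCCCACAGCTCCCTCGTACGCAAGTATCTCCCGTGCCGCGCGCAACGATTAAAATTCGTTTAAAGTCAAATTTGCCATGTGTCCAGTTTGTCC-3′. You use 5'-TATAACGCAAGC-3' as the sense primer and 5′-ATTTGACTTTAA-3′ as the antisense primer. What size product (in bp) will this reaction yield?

109 bp

Scanning the template, TATAACGCAAGC occurs at positions 90–101; this primer anneals to the bottom strand there with its 3' end pointing downstream.
Reverse complement of the reverse primer: TTAAAGTCAAAT. This occurs on the top strand at positions 187–198.
Amplicon spans positions 90–198: 109 bp.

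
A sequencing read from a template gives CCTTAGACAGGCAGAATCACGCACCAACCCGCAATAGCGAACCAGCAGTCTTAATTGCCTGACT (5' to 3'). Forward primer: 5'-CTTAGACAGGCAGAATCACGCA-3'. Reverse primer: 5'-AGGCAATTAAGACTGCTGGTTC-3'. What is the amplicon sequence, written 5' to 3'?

Scanning the template, CTTAGACAGGCAGAATCACGCA occurs at positions 2–23; this primer anneals to the bottom strand there with its 3' end pointing downstream.
Taking the reverse complement of AGGCAATTAAGACTGCTGGTTC gives GAACCAGCAGTCTTAATTGCCT, found at positions 39–60 on the template; the primer anneals here to the top strand with its 3' end pointing upstream.
The product is the template from position 2 through 60 (59 bp).

5'-CTTAGACAGGCAGAATCACGCACCAACCCGCAATAGCGAACCAGCAGTCTTAATTGCCT-3'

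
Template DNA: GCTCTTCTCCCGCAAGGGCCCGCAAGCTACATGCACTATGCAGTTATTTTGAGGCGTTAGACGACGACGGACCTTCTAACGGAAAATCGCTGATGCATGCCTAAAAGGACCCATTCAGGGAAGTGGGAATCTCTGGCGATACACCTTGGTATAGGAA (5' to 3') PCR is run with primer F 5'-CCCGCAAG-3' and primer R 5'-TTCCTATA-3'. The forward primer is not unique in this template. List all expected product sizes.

149 bp, 139 bp

The forward primer CCCGCAAG matches the top strand at positions 9–16, 19–26.
The reverse primer's reverse complement is TATAGGAA, matching at positions 150–157.
Each forward site pairs with the reverse site to give a product ending at position 157: sizes 149, 139 bp.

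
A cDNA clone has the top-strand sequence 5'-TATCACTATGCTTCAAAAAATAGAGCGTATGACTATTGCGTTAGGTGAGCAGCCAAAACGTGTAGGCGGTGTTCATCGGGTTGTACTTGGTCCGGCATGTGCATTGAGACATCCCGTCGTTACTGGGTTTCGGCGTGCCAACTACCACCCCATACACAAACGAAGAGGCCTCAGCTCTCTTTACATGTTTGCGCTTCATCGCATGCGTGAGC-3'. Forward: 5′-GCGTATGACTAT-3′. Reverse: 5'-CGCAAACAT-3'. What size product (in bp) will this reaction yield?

169 bp

The forward primer matches the template at positions 25–36.
Reverse complement of the reverse primer: ATGTTTGCG. This occurs on the top strand at positions 185–193.
Product length = (reverse-primer end) − (forward-primer start) + 1 = 193 − 25 + 1 = 169 bp.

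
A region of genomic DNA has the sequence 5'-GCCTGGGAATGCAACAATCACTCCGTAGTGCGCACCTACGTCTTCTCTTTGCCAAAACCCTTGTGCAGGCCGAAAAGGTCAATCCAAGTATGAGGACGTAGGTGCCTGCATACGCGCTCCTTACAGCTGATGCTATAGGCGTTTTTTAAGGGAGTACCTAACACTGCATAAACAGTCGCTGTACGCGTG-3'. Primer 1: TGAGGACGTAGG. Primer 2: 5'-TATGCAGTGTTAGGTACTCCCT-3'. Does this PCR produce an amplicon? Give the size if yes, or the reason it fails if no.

Yes — an 80 bp product.

Primer 1 (TGAGGACGTAGG) matches the top strand at positions 91–102; it acts as a forward primer.
Primer 2's reverse complement is AGGGAGTACCTAACACTGCATA, matching the top strand at positions 149–170; it acts as a reverse primer.
The 3' ends face each other across positions 91–170, giving an 80 bp product.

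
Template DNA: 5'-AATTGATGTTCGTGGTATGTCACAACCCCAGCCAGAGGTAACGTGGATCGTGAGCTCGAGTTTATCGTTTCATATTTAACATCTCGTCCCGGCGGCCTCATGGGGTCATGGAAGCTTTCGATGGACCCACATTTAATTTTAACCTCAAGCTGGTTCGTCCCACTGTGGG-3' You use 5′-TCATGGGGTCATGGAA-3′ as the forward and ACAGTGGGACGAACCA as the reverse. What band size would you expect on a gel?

Scanning the template, TCATGGGGTCATGGAA occurs at positions 98–113; this primer anneals to the bottom strand there with its 3' end pointing downstream.
Taking the reverse complement of ACAGTGGGACGAACCA gives TGGTTCGTCCCACTGT, found at positions 151–166 on the template; the primer anneals here to the top strand with its 3' end pointing upstream.
The product runs from position 98 to position 166, so its length is 166 − 98 + 1 = 69 bp.

69 bp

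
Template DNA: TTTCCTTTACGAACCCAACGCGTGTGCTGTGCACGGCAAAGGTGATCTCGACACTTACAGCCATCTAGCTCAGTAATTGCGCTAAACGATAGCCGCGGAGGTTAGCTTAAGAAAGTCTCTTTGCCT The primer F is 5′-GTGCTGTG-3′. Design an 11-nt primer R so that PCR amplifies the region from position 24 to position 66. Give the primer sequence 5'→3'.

The product's 3' end on the top strand is position 66.
The reverse primer anneals to the top strand over positions 56–66, i.e. to TACAGCCATCT.
Its sequence written 5'→3' is the reverse complement: AGATGGCTGTA.

5'-AGATGGCTGTA-3'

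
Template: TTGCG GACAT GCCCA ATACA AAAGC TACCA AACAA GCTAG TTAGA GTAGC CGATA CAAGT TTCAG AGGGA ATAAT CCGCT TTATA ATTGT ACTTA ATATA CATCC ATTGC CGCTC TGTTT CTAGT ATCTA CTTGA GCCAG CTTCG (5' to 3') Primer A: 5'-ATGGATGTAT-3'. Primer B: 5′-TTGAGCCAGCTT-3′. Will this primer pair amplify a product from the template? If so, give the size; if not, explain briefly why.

No product — the primers' 3' ends point away from each other.

Primer A (ATGGATGTAT) has reverse complement ATACATCCAT, which matches the top strand at positions 98–107; primer A anneals to the top strand there with its 3' end pointing upstream toward position 98.
Primer B (TTGAGCCAGCTT) matches the top strand directly at positions 132–143; it anneals to the bottom strand with its 3' end pointing downstream toward position 143.
The 3' ends diverge (primer A extends toward position 1, primer B toward position 145), so the primers never converge on a shared product.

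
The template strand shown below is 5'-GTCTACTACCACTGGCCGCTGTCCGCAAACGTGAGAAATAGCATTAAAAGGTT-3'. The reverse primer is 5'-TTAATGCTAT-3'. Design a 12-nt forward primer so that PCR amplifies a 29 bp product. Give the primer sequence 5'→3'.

5'-CTGTCCGCAAAC-3'

The reverse primer's reverse complement ATAGCATTAA matches the template at positions 38–47, so the product ends at position 47.
A 29 bp product then starts at position 47 − 29 + 1 = 19.
The forward primer is identical to the top strand there: CTGTCCGCAAAC.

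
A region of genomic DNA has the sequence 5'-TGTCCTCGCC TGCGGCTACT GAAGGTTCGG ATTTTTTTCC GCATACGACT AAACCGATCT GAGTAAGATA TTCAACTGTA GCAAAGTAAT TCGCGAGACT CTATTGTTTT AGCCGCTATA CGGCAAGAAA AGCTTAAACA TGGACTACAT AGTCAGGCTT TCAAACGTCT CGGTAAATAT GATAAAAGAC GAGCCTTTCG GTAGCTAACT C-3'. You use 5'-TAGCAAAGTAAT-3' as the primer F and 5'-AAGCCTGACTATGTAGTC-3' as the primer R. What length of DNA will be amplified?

The forward primer matches the template at positions 79–90.
Reverse complement of the reverse primer: GACTACATAGTCAGGCTT. This occurs on the top strand at positions 143–160.
Amplicon spans positions 79–160: 82 bp.

82 bp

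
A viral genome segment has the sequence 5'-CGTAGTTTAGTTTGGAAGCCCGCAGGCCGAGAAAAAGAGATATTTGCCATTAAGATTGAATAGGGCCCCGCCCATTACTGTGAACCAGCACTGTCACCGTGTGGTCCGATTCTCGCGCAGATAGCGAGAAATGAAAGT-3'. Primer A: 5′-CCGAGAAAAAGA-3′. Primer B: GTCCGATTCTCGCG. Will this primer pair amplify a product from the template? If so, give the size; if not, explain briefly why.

No product — both primers anneal to the same strand and extend in the same direction.

Primer A (CCGAGAAAAAGA) matches the top strand at positions 27–38 (3' end points downstream).
Primer B (GTCCGATTCTCGCG) also matches the top strand directly, at positions 104–117 — its reverse complement CGCGAGAATCGGAC is not present.
Both primers anneal to the bottom strand with 3' ends pointing the same way, so neither can prime synthesis back toward the other.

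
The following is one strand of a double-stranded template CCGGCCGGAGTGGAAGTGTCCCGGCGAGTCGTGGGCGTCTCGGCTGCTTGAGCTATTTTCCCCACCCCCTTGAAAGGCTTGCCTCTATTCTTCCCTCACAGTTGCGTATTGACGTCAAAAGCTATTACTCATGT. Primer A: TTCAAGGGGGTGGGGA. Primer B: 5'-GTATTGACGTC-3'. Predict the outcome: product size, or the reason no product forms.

No product — the primers' 3' ends point away from each other.

Primer A (TTCAAGGGGGTGGGGA) has reverse complement TCCCCACCCCCTTGAA, which matches the top strand at positions 59–74; primer A anneals to the top strand there with its 3' end pointing upstream toward position 59.
Primer B (GTATTGACGTC) matches the top strand directly at positions 106–116; it anneals to the bottom strand with its 3' end pointing downstream toward position 116.
The 3' ends diverge (primer A extends toward position 1, primer B toward position 134), so the primers never converge on a shared product.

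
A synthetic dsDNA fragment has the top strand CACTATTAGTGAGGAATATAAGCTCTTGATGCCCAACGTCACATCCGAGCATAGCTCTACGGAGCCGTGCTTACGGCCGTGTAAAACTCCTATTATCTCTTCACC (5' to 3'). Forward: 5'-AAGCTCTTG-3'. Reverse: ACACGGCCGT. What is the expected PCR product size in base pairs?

Scanning the template, AAGCTCTTG occurs at positions 20–28; this primer anneals to the bottom strand there with its 3' end pointing downstream.
Taking the reverse complement of ACACGGCCGT gives ACGGCCGTGT, found at positions 73–82 on the template; the primer anneals here to the top strand with its 3' end pointing upstream.
Product length = (reverse-primer end) − (forward-primer start) + 1 = 82 − 20 + 1 = 63 bp.

63 bp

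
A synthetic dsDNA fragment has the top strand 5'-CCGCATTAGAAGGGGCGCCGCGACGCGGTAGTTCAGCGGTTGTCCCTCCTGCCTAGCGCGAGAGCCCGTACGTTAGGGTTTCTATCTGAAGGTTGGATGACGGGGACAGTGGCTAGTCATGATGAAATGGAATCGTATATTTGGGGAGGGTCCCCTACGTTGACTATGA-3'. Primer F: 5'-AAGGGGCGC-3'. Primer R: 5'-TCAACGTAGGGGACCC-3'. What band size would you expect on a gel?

154 bp

Forward primer AAGGGGCGC is found on the top strand at positions 10–18.
The reverse primer's reverse complement is GGGTCCCCTACGTTGA, which matches the template at positions 148–163.
The product runs from position 10 to position 163, so its length is 163 − 10 + 1 = 154 bp.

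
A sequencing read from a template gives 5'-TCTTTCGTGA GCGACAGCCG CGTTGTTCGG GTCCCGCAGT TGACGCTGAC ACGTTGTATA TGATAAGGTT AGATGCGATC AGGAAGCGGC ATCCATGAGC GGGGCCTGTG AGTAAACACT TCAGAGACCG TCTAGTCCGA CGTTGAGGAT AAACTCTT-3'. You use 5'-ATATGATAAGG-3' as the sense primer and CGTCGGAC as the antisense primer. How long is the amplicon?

The forward primer matches the template at positions 58–68.
Taking the reverse complement of CGTCGGAC gives GTCCGACG, found at positions 135–142 on the template; the primer anneals here to the top strand with its 3' end pointing upstream.
Product length = (reverse-primer end) − (forward-primer start) + 1 = 142 − 58 + 1 = 85 bp.

85 bp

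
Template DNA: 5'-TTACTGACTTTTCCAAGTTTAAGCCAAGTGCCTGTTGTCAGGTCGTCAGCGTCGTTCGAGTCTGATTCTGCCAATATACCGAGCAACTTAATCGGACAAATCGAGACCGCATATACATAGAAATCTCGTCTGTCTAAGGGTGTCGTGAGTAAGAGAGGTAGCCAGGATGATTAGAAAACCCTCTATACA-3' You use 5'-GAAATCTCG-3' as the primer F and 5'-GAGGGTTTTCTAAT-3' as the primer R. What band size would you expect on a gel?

Forward primer GAAATCTCG is found on the top strand at positions 120–128.
Reverse complement of the reverse primer: ATTAGAAAACCCTC. This occurs on the top strand at positions 170–183.
Amplicon spans positions 120–183: 64 bp.

64 bp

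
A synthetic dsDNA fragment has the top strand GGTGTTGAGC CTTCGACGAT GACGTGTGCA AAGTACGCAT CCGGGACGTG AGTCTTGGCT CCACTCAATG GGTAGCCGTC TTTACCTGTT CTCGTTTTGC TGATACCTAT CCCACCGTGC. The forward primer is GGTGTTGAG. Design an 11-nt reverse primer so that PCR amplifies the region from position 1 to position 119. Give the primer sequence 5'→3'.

The product's 3' end on the top strand is position 119.
The reverse primer anneals to the top strand over positions 109–119, i.e. to ATCCCACCGTG.
Its sequence written 5'→3' is the reverse complement: CACGGTGGGAT.

5'-CACGGTGGGAT-3'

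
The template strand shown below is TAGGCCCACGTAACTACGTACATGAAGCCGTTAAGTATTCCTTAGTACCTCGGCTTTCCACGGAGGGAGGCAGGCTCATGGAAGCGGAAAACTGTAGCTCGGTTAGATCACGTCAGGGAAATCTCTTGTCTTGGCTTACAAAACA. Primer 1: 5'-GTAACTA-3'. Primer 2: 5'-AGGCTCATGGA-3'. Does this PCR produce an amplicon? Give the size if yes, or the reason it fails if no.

No product — both primers anneal to the same strand and extend in the same direction.

Primer 1 (GTAACTA) matches the top strand at positions 10–16 (3' end points downstream).
Primer 2 (AGGCTCATGGA) also matches the top strand directly, at positions 72–82 — its reverse complement TCCATGAGCCT is not present.
Both primers anneal to the bottom strand with 3' ends pointing the same way, so neither can prime synthesis back toward the other.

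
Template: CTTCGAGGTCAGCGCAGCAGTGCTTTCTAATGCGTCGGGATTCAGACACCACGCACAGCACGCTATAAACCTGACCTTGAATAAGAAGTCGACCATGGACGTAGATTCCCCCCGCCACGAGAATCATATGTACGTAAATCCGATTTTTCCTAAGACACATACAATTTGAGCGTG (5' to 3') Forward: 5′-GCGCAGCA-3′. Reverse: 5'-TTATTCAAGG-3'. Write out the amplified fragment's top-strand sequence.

Forward primer GCGCAGCA is found on the top strand at positions 12–19.
Taking the reverse complement of TTATTCAAGG gives CCTTGAATAA, found at positions 75–84 on the template; the primer anneals here to the top strand with its 3' end pointing upstream.
The product is the template from position 12 through 84 (73 bp).

5'-GCGCAGCAGTGCTTTCTAATGCGTCGGGATTCAGACACCACGCACAGCACGCTATAAACCTGACCTTGAATAA-3'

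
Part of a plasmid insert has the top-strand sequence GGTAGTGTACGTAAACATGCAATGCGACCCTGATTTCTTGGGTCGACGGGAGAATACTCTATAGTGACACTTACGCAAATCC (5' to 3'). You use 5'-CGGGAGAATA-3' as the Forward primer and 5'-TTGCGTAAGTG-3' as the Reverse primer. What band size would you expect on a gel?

The forward primer matches the template at positions 47–56.
The reverse primer's reverse complement is CACTTACGCAA, which matches the template at positions 68–78.
Product length = (reverse-primer end) − (forward-primer start) + 1 = 78 − 47 + 1 = 32 bp.

32 bp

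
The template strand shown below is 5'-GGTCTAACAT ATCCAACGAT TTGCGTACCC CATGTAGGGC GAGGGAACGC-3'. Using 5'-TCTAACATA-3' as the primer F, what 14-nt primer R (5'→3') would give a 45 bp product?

5'-TTCCCTCGCCCTAC-3'

The forward primer binds at positions 3–11, so a 45 bp product ends at position 3 + 45 − 1 = 47.
The reverse primer anneals to the top strand over positions 34–47, i.e. to GTAGGGCGAGGGAA.
Its sequence written 5'→3' is the reverse complement: TTCCCTCGCCCTAC.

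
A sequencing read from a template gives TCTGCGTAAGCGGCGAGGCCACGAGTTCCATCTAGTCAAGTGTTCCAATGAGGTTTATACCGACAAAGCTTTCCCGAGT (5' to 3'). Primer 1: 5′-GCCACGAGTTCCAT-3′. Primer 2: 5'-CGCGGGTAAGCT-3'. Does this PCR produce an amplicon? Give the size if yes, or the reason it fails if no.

No product — primer 2 has no binding site in the template.

Primer 2 (CGCGGGTAAGCT) does not match the top strand, and its reverse complement AGCTTACCCGCG does not match either.
With no annealing site for primer 2, no amplification occurs.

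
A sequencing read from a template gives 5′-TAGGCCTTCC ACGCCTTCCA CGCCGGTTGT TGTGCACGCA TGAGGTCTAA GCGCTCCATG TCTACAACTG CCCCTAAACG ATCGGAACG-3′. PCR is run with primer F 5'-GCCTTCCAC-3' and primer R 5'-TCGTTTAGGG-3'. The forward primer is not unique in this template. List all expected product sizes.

78 bp, 69 bp

The forward primer GCCTTCCAC matches the top strand at positions 4–12, 13–21.
The reverse primer's reverse complement is CCCTAAACGA, matching at positions 72–81.
Each forward site pairs with the reverse site to give a product ending at position 81: sizes 78, 69 bp.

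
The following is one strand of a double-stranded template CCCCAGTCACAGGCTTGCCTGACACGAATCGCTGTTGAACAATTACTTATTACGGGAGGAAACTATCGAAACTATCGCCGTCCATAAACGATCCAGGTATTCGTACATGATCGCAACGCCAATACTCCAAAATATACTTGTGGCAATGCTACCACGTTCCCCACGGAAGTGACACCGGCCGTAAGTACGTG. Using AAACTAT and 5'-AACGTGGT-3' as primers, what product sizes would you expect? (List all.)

The forward primer AAACTAT matches the top strand at positions 60–66, 69–75.
The reverse primer's reverse complement is ACCACGTT, matching at positions 151–158.
Each forward site pairs with the reverse site to give a product ending at position 158: sizes 99, 90 bp.

99 bp, 90 bp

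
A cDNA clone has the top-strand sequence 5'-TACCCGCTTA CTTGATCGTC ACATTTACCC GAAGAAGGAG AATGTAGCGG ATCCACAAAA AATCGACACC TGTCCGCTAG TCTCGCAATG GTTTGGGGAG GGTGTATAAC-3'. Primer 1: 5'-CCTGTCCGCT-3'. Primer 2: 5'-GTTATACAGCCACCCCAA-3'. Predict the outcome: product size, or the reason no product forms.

Primer 2 (GTTATACAGCCACCCCAA) does not match the top strand, and its reverse complement TTGGGGTGGCTGTATAAC does not match either.
With no annealing site for primer 2, no amplification occurs.

No product — primer 2 has no binding site in the template.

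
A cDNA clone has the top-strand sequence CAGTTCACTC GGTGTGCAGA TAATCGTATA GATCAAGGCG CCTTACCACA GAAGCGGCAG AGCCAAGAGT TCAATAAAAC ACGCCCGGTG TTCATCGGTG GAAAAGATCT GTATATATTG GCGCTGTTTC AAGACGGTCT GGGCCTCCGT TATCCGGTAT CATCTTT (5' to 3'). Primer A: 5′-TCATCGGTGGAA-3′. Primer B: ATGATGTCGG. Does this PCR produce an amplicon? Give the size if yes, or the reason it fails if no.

Primer B (ATGATGTCGG) does not match the top strand, and its reverse complement CCGACATCAT does not match either.
With no annealing site for primer B, no amplification occurs.

No product — primer B has no binding site in the template.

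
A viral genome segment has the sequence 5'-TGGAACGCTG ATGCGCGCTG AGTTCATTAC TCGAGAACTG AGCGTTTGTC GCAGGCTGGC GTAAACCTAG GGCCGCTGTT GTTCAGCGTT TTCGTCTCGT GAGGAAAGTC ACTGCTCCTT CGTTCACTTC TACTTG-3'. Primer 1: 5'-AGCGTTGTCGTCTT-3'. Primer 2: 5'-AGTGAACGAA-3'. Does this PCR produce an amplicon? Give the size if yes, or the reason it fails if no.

Primer 1 (AGCGTTGTCGTCTT) does not match the top strand, and its reverse complement AAGACGACAACGCT does not match either.
With no annealing site for primer 1, no amplification occurs.

No product — primer 1 has no binding site in the template.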